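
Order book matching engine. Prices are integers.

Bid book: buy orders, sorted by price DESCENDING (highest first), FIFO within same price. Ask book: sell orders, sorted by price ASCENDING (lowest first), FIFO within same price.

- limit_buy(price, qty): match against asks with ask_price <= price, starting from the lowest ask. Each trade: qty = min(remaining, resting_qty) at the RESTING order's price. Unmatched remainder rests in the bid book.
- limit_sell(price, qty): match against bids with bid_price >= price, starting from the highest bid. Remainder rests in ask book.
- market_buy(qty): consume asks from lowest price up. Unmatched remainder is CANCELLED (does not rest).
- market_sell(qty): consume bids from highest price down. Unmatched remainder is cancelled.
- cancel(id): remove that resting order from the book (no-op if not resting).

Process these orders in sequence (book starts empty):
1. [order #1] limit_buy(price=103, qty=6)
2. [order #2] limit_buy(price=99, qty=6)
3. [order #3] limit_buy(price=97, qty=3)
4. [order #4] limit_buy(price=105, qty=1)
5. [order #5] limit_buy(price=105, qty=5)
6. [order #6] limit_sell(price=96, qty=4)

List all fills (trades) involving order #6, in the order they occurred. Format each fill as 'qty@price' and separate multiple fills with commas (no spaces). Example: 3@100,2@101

Answer: 1@105,3@105

Derivation:
After op 1 [order #1] limit_buy(price=103, qty=6): fills=none; bids=[#1:6@103] asks=[-]
After op 2 [order #2] limit_buy(price=99, qty=6): fills=none; bids=[#1:6@103 #2:6@99] asks=[-]
After op 3 [order #3] limit_buy(price=97, qty=3): fills=none; bids=[#1:6@103 #2:6@99 #3:3@97] asks=[-]
After op 4 [order #4] limit_buy(price=105, qty=1): fills=none; bids=[#4:1@105 #1:6@103 #2:6@99 #3:3@97] asks=[-]
After op 5 [order #5] limit_buy(price=105, qty=5): fills=none; bids=[#4:1@105 #5:5@105 #1:6@103 #2:6@99 #3:3@97] asks=[-]
After op 6 [order #6] limit_sell(price=96, qty=4): fills=#4x#6:1@105 #5x#6:3@105; bids=[#5:2@105 #1:6@103 #2:6@99 #3:3@97] asks=[-]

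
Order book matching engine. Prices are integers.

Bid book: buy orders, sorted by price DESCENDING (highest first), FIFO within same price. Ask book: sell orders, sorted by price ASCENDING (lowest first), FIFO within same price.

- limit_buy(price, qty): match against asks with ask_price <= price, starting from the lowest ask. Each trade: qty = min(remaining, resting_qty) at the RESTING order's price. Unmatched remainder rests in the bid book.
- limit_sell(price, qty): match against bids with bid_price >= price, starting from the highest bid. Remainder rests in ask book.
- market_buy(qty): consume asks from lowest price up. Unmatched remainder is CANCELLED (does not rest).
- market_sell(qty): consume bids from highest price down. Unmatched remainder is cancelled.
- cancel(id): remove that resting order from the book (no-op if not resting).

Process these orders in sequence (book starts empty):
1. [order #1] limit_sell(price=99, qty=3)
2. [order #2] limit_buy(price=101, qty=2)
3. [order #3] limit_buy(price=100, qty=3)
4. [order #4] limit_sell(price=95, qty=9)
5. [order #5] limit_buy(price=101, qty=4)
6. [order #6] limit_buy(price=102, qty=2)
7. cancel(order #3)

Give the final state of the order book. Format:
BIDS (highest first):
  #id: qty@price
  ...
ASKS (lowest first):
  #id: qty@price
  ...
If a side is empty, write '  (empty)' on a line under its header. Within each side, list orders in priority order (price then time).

Answer: BIDS (highest first):
  (empty)
ASKS (lowest first):
  #4: 1@95

Derivation:
After op 1 [order #1] limit_sell(price=99, qty=3): fills=none; bids=[-] asks=[#1:3@99]
After op 2 [order #2] limit_buy(price=101, qty=2): fills=#2x#1:2@99; bids=[-] asks=[#1:1@99]
After op 3 [order #3] limit_buy(price=100, qty=3): fills=#3x#1:1@99; bids=[#3:2@100] asks=[-]
After op 4 [order #4] limit_sell(price=95, qty=9): fills=#3x#4:2@100; bids=[-] asks=[#4:7@95]
After op 5 [order #5] limit_buy(price=101, qty=4): fills=#5x#4:4@95; bids=[-] asks=[#4:3@95]
After op 6 [order #6] limit_buy(price=102, qty=2): fills=#6x#4:2@95; bids=[-] asks=[#4:1@95]
After op 7 cancel(order #3): fills=none; bids=[-] asks=[#4:1@95]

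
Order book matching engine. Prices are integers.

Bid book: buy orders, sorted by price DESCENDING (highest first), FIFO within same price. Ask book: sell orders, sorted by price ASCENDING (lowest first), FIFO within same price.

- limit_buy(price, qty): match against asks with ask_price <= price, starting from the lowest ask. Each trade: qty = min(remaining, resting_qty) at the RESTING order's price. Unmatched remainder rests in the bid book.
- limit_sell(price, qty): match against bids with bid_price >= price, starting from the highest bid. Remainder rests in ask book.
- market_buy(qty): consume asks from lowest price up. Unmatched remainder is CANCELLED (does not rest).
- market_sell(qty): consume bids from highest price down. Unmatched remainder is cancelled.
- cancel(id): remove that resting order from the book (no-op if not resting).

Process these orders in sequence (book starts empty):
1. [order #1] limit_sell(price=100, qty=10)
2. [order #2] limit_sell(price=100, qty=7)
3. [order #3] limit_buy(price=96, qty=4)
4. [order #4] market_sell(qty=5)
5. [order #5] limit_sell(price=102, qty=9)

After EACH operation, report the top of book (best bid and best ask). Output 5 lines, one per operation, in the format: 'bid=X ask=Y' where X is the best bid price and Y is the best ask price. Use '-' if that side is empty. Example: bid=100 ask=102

After op 1 [order #1] limit_sell(price=100, qty=10): fills=none; bids=[-] asks=[#1:10@100]
After op 2 [order #2] limit_sell(price=100, qty=7): fills=none; bids=[-] asks=[#1:10@100 #2:7@100]
After op 3 [order #3] limit_buy(price=96, qty=4): fills=none; bids=[#3:4@96] asks=[#1:10@100 #2:7@100]
After op 4 [order #4] market_sell(qty=5): fills=#3x#4:4@96; bids=[-] asks=[#1:10@100 #2:7@100]
After op 5 [order #5] limit_sell(price=102, qty=9): fills=none; bids=[-] asks=[#1:10@100 #2:7@100 #5:9@102]

Answer: bid=- ask=100
bid=- ask=100
bid=96 ask=100
bid=- ask=100
bid=- ask=100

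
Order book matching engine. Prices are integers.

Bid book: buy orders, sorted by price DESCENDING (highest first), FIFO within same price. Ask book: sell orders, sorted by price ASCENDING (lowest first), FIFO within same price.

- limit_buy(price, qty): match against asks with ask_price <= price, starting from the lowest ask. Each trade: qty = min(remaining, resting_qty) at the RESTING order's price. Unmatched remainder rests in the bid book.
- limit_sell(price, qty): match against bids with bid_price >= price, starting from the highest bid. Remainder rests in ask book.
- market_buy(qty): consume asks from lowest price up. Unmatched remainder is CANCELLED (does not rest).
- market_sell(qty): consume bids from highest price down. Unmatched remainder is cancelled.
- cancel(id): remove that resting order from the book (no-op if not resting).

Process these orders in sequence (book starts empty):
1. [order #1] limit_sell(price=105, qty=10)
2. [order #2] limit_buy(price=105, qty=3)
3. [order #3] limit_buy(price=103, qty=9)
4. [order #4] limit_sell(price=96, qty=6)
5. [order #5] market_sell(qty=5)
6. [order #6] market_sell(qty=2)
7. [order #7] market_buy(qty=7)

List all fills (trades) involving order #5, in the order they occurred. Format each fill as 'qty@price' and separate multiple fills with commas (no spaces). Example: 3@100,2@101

After op 1 [order #1] limit_sell(price=105, qty=10): fills=none; bids=[-] asks=[#1:10@105]
After op 2 [order #2] limit_buy(price=105, qty=3): fills=#2x#1:3@105; bids=[-] asks=[#1:7@105]
After op 3 [order #3] limit_buy(price=103, qty=9): fills=none; bids=[#3:9@103] asks=[#1:7@105]
After op 4 [order #4] limit_sell(price=96, qty=6): fills=#3x#4:6@103; bids=[#3:3@103] asks=[#1:7@105]
After op 5 [order #5] market_sell(qty=5): fills=#3x#5:3@103; bids=[-] asks=[#1:7@105]
After op 6 [order #6] market_sell(qty=2): fills=none; bids=[-] asks=[#1:7@105]
After op 7 [order #7] market_buy(qty=7): fills=#7x#1:7@105; bids=[-] asks=[-]

Answer: 3@103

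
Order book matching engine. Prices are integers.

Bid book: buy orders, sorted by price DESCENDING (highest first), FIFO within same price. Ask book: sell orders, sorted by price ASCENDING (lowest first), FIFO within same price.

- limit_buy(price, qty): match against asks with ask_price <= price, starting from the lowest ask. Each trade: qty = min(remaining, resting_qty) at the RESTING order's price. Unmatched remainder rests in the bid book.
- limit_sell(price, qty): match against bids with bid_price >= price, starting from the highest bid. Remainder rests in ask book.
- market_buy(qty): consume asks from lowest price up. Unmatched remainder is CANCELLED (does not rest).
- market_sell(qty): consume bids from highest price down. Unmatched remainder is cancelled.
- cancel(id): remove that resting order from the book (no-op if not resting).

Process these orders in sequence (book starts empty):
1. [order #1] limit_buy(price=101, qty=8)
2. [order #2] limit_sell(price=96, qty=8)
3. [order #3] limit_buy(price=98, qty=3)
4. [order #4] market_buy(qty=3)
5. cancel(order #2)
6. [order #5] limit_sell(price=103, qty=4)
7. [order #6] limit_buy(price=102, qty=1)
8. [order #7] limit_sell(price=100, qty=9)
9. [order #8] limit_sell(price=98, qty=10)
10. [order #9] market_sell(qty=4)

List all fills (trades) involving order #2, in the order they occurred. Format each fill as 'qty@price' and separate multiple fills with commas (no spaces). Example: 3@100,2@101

After op 1 [order #1] limit_buy(price=101, qty=8): fills=none; bids=[#1:8@101] asks=[-]
After op 2 [order #2] limit_sell(price=96, qty=8): fills=#1x#2:8@101; bids=[-] asks=[-]
After op 3 [order #3] limit_buy(price=98, qty=3): fills=none; bids=[#3:3@98] asks=[-]
After op 4 [order #4] market_buy(qty=3): fills=none; bids=[#3:3@98] asks=[-]
After op 5 cancel(order #2): fills=none; bids=[#3:3@98] asks=[-]
After op 6 [order #5] limit_sell(price=103, qty=4): fills=none; bids=[#3:3@98] asks=[#5:4@103]
After op 7 [order #6] limit_buy(price=102, qty=1): fills=none; bids=[#6:1@102 #3:3@98] asks=[#5:4@103]
After op 8 [order #7] limit_sell(price=100, qty=9): fills=#6x#7:1@102; bids=[#3:3@98] asks=[#7:8@100 #5:4@103]
After op 9 [order #8] limit_sell(price=98, qty=10): fills=#3x#8:3@98; bids=[-] asks=[#8:7@98 #7:8@100 #5:4@103]
After op 10 [order #9] market_sell(qty=4): fills=none; bids=[-] asks=[#8:7@98 #7:8@100 #5:4@103]

Answer: 8@101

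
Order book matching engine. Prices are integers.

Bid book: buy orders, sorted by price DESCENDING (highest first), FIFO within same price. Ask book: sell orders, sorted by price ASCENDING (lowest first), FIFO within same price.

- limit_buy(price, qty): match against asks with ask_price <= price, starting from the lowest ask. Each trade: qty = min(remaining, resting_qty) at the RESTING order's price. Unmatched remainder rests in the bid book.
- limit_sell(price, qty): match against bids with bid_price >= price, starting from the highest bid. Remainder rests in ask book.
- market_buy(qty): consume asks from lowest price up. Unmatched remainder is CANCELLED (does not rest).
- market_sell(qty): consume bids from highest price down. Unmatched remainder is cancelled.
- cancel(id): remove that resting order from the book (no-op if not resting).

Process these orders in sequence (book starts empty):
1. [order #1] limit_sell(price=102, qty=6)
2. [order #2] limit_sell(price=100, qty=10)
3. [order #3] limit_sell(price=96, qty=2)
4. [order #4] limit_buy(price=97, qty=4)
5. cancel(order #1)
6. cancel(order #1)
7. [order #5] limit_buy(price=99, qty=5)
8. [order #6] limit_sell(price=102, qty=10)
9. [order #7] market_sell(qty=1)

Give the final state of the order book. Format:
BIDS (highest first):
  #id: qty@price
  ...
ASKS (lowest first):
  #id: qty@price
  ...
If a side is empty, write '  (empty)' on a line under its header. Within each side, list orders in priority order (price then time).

After op 1 [order #1] limit_sell(price=102, qty=6): fills=none; bids=[-] asks=[#1:6@102]
After op 2 [order #2] limit_sell(price=100, qty=10): fills=none; bids=[-] asks=[#2:10@100 #1:6@102]
After op 3 [order #3] limit_sell(price=96, qty=2): fills=none; bids=[-] asks=[#3:2@96 #2:10@100 #1:6@102]
After op 4 [order #4] limit_buy(price=97, qty=4): fills=#4x#3:2@96; bids=[#4:2@97] asks=[#2:10@100 #1:6@102]
After op 5 cancel(order #1): fills=none; bids=[#4:2@97] asks=[#2:10@100]
After op 6 cancel(order #1): fills=none; bids=[#4:2@97] asks=[#2:10@100]
After op 7 [order #5] limit_buy(price=99, qty=5): fills=none; bids=[#5:5@99 #4:2@97] asks=[#2:10@100]
After op 8 [order #6] limit_sell(price=102, qty=10): fills=none; bids=[#5:5@99 #4:2@97] asks=[#2:10@100 #6:10@102]
After op 9 [order #7] market_sell(qty=1): fills=#5x#7:1@99; bids=[#5:4@99 #4:2@97] asks=[#2:10@100 #6:10@102]

Answer: BIDS (highest first):
  #5: 4@99
  #4: 2@97
ASKS (lowest first):
  #2: 10@100
  #6: 10@102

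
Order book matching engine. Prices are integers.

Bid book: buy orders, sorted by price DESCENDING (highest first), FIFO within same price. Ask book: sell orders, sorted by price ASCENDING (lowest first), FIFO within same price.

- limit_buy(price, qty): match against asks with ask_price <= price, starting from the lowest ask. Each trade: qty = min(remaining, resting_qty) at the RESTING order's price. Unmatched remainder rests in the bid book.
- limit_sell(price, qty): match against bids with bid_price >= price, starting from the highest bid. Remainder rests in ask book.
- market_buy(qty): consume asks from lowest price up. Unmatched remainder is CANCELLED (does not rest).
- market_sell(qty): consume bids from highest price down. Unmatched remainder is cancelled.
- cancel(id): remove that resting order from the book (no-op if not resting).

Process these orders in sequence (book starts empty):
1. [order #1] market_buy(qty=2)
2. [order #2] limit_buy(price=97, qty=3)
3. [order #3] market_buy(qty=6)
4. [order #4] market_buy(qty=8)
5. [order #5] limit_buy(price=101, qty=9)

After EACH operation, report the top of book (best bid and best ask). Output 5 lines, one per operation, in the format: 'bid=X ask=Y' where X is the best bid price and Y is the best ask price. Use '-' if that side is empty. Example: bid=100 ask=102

Answer: bid=- ask=-
bid=97 ask=-
bid=97 ask=-
bid=97 ask=-
bid=101 ask=-

Derivation:
After op 1 [order #1] market_buy(qty=2): fills=none; bids=[-] asks=[-]
After op 2 [order #2] limit_buy(price=97, qty=3): fills=none; bids=[#2:3@97] asks=[-]
After op 3 [order #3] market_buy(qty=6): fills=none; bids=[#2:3@97] asks=[-]
After op 4 [order #4] market_buy(qty=8): fills=none; bids=[#2:3@97] asks=[-]
After op 5 [order #5] limit_buy(price=101, qty=9): fills=none; bids=[#5:9@101 #2:3@97] asks=[-]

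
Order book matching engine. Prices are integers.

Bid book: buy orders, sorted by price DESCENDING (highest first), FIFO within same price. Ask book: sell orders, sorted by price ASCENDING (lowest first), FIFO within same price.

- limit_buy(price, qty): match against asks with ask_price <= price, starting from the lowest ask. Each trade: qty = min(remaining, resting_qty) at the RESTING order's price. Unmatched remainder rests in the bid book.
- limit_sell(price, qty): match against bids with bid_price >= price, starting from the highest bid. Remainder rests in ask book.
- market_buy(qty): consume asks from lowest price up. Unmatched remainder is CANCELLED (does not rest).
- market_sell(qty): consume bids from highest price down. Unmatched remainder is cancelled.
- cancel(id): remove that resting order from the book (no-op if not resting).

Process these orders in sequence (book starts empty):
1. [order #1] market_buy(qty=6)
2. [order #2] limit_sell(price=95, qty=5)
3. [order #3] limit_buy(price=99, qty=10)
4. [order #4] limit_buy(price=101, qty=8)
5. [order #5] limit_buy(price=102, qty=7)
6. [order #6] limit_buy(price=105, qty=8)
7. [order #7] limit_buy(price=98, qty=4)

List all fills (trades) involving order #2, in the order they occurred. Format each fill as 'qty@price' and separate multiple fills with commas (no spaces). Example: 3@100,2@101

After op 1 [order #1] market_buy(qty=6): fills=none; bids=[-] asks=[-]
After op 2 [order #2] limit_sell(price=95, qty=5): fills=none; bids=[-] asks=[#2:5@95]
After op 3 [order #3] limit_buy(price=99, qty=10): fills=#3x#2:5@95; bids=[#3:5@99] asks=[-]
After op 4 [order #4] limit_buy(price=101, qty=8): fills=none; bids=[#4:8@101 #3:5@99] asks=[-]
After op 5 [order #5] limit_buy(price=102, qty=7): fills=none; bids=[#5:7@102 #4:8@101 #3:5@99] asks=[-]
After op 6 [order #6] limit_buy(price=105, qty=8): fills=none; bids=[#6:8@105 #5:7@102 #4:8@101 #3:5@99] asks=[-]
After op 7 [order #7] limit_buy(price=98, qty=4): fills=none; bids=[#6:8@105 #5:7@102 #4:8@101 #3:5@99 #7:4@98] asks=[-]

Answer: 5@95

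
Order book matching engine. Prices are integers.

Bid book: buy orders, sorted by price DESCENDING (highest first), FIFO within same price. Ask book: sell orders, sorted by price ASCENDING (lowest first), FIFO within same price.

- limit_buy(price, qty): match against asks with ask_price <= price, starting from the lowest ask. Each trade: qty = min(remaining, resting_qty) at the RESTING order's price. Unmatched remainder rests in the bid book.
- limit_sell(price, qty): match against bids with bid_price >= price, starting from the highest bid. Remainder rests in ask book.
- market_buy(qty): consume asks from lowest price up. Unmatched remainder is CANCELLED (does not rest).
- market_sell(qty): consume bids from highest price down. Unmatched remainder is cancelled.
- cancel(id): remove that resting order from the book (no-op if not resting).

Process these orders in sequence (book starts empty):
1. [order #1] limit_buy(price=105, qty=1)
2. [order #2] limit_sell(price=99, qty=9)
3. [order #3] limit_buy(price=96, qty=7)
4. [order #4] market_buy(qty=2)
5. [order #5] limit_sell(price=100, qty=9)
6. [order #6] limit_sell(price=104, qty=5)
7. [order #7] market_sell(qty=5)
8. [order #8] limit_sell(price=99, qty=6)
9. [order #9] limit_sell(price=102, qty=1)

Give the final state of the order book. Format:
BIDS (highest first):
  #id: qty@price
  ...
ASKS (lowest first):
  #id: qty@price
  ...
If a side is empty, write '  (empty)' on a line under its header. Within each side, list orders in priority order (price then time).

Answer: BIDS (highest first):
  #3: 2@96
ASKS (lowest first):
  #2: 6@99
  #8: 6@99
  #5: 9@100
  #9: 1@102
  #6: 5@104

Derivation:
After op 1 [order #1] limit_buy(price=105, qty=1): fills=none; bids=[#1:1@105] asks=[-]
After op 2 [order #2] limit_sell(price=99, qty=9): fills=#1x#2:1@105; bids=[-] asks=[#2:8@99]
After op 3 [order #3] limit_buy(price=96, qty=7): fills=none; bids=[#3:7@96] asks=[#2:8@99]
After op 4 [order #4] market_buy(qty=2): fills=#4x#2:2@99; bids=[#3:7@96] asks=[#2:6@99]
After op 5 [order #5] limit_sell(price=100, qty=9): fills=none; bids=[#3:7@96] asks=[#2:6@99 #5:9@100]
After op 6 [order #6] limit_sell(price=104, qty=5): fills=none; bids=[#3:7@96] asks=[#2:6@99 #5:9@100 #6:5@104]
After op 7 [order #7] market_sell(qty=5): fills=#3x#7:5@96; bids=[#3:2@96] asks=[#2:6@99 #5:9@100 #6:5@104]
After op 8 [order #8] limit_sell(price=99, qty=6): fills=none; bids=[#3:2@96] asks=[#2:6@99 #8:6@99 #5:9@100 #6:5@104]
After op 9 [order #9] limit_sell(price=102, qty=1): fills=none; bids=[#3:2@96] asks=[#2:6@99 #8:6@99 #5:9@100 #9:1@102 #6:5@104]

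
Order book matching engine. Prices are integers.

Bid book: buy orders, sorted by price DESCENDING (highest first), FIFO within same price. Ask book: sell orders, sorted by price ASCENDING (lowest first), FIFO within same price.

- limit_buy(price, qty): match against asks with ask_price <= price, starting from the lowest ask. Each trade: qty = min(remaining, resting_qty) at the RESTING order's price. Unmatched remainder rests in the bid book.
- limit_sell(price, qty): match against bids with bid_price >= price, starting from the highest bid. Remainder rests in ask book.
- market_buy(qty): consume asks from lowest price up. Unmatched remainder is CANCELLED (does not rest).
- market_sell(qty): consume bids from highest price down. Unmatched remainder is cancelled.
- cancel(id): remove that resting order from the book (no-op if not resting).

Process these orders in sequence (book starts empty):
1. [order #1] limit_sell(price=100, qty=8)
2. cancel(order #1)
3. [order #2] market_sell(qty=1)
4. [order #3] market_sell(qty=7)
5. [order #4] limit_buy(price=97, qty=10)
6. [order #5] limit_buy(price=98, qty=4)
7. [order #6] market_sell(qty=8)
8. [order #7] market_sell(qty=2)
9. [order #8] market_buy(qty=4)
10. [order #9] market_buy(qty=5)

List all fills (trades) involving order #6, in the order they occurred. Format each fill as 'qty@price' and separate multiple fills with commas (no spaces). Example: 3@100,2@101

Answer: 4@98,4@97

Derivation:
After op 1 [order #1] limit_sell(price=100, qty=8): fills=none; bids=[-] asks=[#1:8@100]
After op 2 cancel(order #1): fills=none; bids=[-] asks=[-]
After op 3 [order #2] market_sell(qty=1): fills=none; bids=[-] asks=[-]
After op 4 [order #3] market_sell(qty=7): fills=none; bids=[-] asks=[-]
After op 5 [order #4] limit_buy(price=97, qty=10): fills=none; bids=[#4:10@97] asks=[-]
After op 6 [order #5] limit_buy(price=98, qty=4): fills=none; bids=[#5:4@98 #4:10@97] asks=[-]
After op 7 [order #6] market_sell(qty=8): fills=#5x#6:4@98 #4x#6:4@97; bids=[#4:6@97] asks=[-]
After op 8 [order #7] market_sell(qty=2): fills=#4x#7:2@97; bids=[#4:4@97] asks=[-]
After op 9 [order #8] market_buy(qty=4): fills=none; bids=[#4:4@97] asks=[-]
After op 10 [order #9] market_buy(qty=5): fills=none; bids=[#4:4@97] asks=[-]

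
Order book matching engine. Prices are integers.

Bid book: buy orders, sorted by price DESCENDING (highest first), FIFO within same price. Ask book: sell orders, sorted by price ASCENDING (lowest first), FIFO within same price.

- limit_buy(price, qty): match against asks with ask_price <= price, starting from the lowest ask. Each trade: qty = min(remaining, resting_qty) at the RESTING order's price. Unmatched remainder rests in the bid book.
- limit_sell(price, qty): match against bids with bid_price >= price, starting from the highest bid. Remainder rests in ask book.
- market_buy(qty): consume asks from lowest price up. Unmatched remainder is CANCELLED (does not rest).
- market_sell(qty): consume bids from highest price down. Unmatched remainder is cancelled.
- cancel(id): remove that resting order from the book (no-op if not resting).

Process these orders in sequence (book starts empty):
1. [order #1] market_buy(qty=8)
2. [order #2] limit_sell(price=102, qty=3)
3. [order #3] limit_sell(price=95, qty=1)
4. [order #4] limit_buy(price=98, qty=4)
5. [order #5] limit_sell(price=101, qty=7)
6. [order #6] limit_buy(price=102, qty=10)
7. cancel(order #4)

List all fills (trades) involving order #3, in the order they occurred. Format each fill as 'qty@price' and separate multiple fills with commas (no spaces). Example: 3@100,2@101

After op 1 [order #1] market_buy(qty=8): fills=none; bids=[-] asks=[-]
After op 2 [order #2] limit_sell(price=102, qty=3): fills=none; bids=[-] asks=[#2:3@102]
After op 3 [order #3] limit_sell(price=95, qty=1): fills=none; bids=[-] asks=[#3:1@95 #2:3@102]
After op 4 [order #4] limit_buy(price=98, qty=4): fills=#4x#3:1@95; bids=[#4:3@98] asks=[#2:3@102]
After op 5 [order #5] limit_sell(price=101, qty=7): fills=none; bids=[#4:3@98] asks=[#5:7@101 #2:3@102]
After op 6 [order #6] limit_buy(price=102, qty=10): fills=#6x#5:7@101 #6x#2:3@102; bids=[#4:3@98] asks=[-]
After op 7 cancel(order #4): fills=none; bids=[-] asks=[-]

Answer: 1@95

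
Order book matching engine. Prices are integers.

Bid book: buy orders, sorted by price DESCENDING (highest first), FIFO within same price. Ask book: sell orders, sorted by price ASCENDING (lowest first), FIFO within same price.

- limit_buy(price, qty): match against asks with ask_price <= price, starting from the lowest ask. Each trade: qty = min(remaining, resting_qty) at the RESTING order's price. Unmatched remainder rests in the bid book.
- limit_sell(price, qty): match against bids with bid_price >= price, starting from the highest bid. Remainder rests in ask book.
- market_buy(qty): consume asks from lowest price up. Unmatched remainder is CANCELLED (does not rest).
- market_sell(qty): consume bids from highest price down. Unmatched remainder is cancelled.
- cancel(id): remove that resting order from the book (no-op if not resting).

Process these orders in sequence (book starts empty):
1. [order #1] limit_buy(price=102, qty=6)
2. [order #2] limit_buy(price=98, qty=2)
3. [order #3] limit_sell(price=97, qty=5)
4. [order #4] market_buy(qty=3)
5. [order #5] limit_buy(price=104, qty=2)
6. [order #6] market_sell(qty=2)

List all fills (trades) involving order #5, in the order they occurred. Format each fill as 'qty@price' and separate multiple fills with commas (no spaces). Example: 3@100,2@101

After op 1 [order #1] limit_buy(price=102, qty=6): fills=none; bids=[#1:6@102] asks=[-]
After op 2 [order #2] limit_buy(price=98, qty=2): fills=none; bids=[#1:6@102 #2:2@98] asks=[-]
After op 3 [order #3] limit_sell(price=97, qty=5): fills=#1x#3:5@102; bids=[#1:1@102 #2:2@98] asks=[-]
After op 4 [order #4] market_buy(qty=3): fills=none; bids=[#1:1@102 #2:2@98] asks=[-]
After op 5 [order #5] limit_buy(price=104, qty=2): fills=none; bids=[#5:2@104 #1:1@102 #2:2@98] asks=[-]
After op 6 [order #6] market_sell(qty=2): fills=#5x#6:2@104; bids=[#1:1@102 #2:2@98] asks=[-]

Answer: 2@104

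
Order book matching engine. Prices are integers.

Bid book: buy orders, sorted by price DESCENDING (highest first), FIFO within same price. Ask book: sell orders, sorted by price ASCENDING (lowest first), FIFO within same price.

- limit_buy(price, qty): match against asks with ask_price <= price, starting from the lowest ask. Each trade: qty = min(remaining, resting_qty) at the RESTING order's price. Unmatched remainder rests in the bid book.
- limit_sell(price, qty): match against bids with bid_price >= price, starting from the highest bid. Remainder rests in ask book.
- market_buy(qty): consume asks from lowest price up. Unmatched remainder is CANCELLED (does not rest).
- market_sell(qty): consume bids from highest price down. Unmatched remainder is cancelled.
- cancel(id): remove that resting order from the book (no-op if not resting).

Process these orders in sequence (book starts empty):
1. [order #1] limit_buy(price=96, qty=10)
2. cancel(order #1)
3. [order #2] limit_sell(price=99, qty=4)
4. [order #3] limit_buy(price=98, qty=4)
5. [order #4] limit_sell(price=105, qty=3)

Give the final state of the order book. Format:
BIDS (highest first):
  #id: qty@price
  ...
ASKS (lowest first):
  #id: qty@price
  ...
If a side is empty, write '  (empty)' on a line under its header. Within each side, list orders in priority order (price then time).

After op 1 [order #1] limit_buy(price=96, qty=10): fills=none; bids=[#1:10@96] asks=[-]
After op 2 cancel(order #1): fills=none; bids=[-] asks=[-]
After op 3 [order #2] limit_sell(price=99, qty=4): fills=none; bids=[-] asks=[#2:4@99]
After op 4 [order #3] limit_buy(price=98, qty=4): fills=none; bids=[#3:4@98] asks=[#2:4@99]
After op 5 [order #4] limit_sell(price=105, qty=3): fills=none; bids=[#3:4@98] asks=[#2:4@99 #4:3@105]

Answer: BIDS (highest first):
  #3: 4@98
ASKS (lowest first):
  #2: 4@99
  #4: 3@105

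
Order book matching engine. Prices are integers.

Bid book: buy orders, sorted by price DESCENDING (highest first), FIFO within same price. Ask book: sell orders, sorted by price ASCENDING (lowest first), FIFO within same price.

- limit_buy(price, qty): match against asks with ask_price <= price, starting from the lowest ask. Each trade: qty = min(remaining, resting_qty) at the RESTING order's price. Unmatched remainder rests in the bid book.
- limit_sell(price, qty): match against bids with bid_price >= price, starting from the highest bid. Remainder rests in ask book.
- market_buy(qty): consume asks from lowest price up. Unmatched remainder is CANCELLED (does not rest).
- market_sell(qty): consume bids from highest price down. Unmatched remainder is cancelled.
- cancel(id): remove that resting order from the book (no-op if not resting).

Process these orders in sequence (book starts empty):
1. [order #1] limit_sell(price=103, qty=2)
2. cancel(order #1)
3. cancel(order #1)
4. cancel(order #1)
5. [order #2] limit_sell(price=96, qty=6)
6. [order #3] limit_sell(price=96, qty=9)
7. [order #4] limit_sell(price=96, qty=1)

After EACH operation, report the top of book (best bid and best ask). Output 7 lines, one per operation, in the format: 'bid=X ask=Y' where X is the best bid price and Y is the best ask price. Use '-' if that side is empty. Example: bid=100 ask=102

Answer: bid=- ask=103
bid=- ask=-
bid=- ask=-
bid=- ask=-
bid=- ask=96
bid=- ask=96
bid=- ask=96

Derivation:
After op 1 [order #1] limit_sell(price=103, qty=2): fills=none; bids=[-] asks=[#1:2@103]
After op 2 cancel(order #1): fills=none; bids=[-] asks=[-]
After op 3 cancel(order #1): fills=none; bids=[-] asks=[-]
After op 4 cancel(order #1): fills=none; bids=[-] asks=[-]
After op 5 [order #2] limit_sell(price=96, qty=6): fills=none; bids=[-] asks=[#2:6@96]
After op 6 [order #3] limit_sell(price=96, qty=9): fills=none; bids=[-] asks=[#2:6@96 #3:9@96]
After op 7 [order #4] limit_sell(price=96, qty=1): fills=none; bids=[-] asks=[#2:6@96 #3:9@96 #4:1@96]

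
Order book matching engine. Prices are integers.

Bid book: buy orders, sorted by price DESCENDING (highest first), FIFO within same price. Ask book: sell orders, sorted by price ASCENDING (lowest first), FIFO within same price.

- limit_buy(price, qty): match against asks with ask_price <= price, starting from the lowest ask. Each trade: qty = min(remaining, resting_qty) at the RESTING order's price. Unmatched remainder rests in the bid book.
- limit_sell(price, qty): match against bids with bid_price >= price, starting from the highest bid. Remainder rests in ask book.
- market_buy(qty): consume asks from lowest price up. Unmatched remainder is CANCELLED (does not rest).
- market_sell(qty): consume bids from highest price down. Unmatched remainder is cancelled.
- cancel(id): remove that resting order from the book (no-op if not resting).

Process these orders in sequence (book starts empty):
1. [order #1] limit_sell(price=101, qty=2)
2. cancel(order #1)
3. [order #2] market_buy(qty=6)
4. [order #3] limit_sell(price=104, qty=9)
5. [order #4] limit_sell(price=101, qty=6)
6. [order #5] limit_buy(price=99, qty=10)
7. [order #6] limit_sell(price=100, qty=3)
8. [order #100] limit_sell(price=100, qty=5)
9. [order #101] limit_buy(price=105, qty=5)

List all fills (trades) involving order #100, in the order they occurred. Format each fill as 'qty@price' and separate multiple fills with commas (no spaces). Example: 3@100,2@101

After op 1 [order #1] limit_sell(price=101, qty=2): fills=none; bids=[-] asks=[#1:2@101]
After op 2 cancel(order #1): fills=none; bids=[-] asks=[-]
After op 3 [order #2] market_buy(qty=6): fills=none; bids=[-] asks=[-]
After op 4 [order #3] limit_sell(price=104, qty=9): fills=none; bids=[-] asks=[#3:9@104]
After op 5 [order #4] limit_sell(price=101, qty=6): fills=none; bids=[-] asks=[#4:6@101 #3:9@104]
After op 6 [order #5] limit_buy(price=99, qty=10): fills=none; bids=[#5:10@99] asks=[#4:6@101 #3:9@104]
After op 7 [order #6] limit_sell(price=100, qty=3): fills=none; bids=[#5:10@99] asks=[#6:3@100 #4:6@101 #3:9@104]
After op 8 [order #100] limit_sell(price=100, qty=5): fills=none; bids=[#5:10@99] asks=[#6:3@100 #100:5@100 #4:6@101 #3:9@104]
After op 9 [order #101] limit_buy(price=105, qty=5): fills=#101x#6:3@100 #101x#100:2@100; bids=[#5:10@99] asks=[#100:3@100 #4:6@101 #3:9@104]

Answer: 2@100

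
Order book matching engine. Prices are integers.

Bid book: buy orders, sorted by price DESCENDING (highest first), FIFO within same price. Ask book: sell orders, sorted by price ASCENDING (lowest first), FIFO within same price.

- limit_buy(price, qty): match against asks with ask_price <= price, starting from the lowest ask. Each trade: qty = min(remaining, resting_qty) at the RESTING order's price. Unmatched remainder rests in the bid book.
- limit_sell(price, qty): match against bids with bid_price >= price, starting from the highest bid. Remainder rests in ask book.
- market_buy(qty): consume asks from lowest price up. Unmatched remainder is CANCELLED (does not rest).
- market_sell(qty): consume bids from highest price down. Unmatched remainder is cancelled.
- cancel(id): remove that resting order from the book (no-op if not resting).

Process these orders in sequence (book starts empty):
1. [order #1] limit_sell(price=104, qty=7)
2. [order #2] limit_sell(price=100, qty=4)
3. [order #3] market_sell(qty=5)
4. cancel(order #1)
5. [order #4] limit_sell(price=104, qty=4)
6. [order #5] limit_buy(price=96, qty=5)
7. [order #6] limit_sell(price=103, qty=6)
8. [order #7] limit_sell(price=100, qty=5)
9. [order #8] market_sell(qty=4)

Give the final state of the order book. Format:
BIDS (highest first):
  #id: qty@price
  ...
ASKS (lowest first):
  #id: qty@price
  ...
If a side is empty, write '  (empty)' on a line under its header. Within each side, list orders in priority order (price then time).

After op 1 [order #1] limit_sell(price=104, qty=7): fills=none; bids=[-] asks=[#1:7@104]
After op 2 [order #2] limit_sell(price=100, qty=4): fills=none; bids=[-] asks=[#2:4@100 #1:7@104]
After op 3 [order #3] market_sell(qty=5): fills=none; bids=[-] asks=[#2:4@100 #1:7@104]
After op 4 cancel(order #1): fills=none; bids=[-] asks=[#2:4@100]
After op 5 [order #4] limit_sell(price=104, qty=4): fills=none; bids=[-] asks=[#2:4@100 #4:4@104]
After op 6 [order #5] limit_buy(price=96, qty=5): fills=none; bids=[#5:5@96] asks=[#2:4@100 #4:4@104]
After op 7 [order #6] limit_sell(price=103, qty=6): fills=none; bids=[#5:5@96] asks=[#2:4@100 #6:6@103 #4:4@104]
After op 8 [order #7] limit_sell(price=100, qty=5): fills=none; bids=[#5:5@96] asks=[#2:4@100 #7:5@100 #6:6@103 #4:4@104]
After op 9 [order #8] market_sell(qty=4): fills=#5x#8:4@96; bids=[#5:1@96] asks=[#2:4@100 #7:5@100 #6:6@103 #4:4@104]

Answer: BIDS (highest first):
  #5: 1@96
ASKS (lowest first):
  #2: 4@100
  #7: 5@100
  #6: 6@103
  #4: 4@104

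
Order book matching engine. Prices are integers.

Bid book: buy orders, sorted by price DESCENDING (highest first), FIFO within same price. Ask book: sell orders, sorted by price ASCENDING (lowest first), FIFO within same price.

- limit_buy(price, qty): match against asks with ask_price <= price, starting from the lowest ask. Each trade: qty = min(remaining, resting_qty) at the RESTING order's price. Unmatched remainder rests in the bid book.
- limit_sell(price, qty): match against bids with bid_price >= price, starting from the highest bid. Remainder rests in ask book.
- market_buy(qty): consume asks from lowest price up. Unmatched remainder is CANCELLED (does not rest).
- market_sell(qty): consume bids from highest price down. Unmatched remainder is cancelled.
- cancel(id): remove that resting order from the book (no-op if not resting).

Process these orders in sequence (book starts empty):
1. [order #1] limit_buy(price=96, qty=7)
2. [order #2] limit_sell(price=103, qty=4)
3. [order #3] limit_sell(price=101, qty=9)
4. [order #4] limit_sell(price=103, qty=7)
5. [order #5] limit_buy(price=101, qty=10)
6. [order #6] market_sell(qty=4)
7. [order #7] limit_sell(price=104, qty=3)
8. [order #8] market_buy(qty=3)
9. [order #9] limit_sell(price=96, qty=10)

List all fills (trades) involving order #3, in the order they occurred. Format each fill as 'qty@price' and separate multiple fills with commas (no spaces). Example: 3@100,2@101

Answer: 9@101

Derivation:
After op 1 [order #1] limit_buy(price=96, qty=7): fills=none; bids=[#1:7@96] asks=[-]
After op 2 [order #2] limit_sell(price=103, qty=4): fills=none; bids=[#1:7@96] asks=[#2:4@103]
After op 3 [order #3] limit_sell(price=101, qty=9): fills=none; bids=[#1:7@96] asks=[#3:9@101 #2:4@103]
After op 4 [order #4] limit_sell(price=103, qty=7): fills=none; bids=[#1:7@96] asks=[#3:9@101 #2:4@103 #4:7@103]
After op 5 [order #5] limit_buy(price=101, qty=10): fills=#5x#3:9@101; bids=[#5:1@101 #1:7@96] asks=[#2:4@103 #4:7@103]
After op 6 [order #6] market_sell(qty=4): fills=#5x#6:1@101 #1x#6:3@96; bids=[#1:4@96] asks=[#2:4@103 #4:7@103]
After op 7 [order #7] limit_sell(price=104, qty=3): fills=none; bids=[#1:4@96] asks=[#2:4@103 #4:7@103 #7:3@104]
After op 8 [order #8] market_buy(qty=3): fills=#8x#2:3@103; bids=[#1:4@96] asks=[#2:1@103 #4:7@103 #7:3@104]
After op 9 [order #9] limit_sell(price=96, qty=10): fills=#1x#9:4@96; bids=[-] asks=[#9:6@96 #2:1@103 #4:7@103 #7:3@104]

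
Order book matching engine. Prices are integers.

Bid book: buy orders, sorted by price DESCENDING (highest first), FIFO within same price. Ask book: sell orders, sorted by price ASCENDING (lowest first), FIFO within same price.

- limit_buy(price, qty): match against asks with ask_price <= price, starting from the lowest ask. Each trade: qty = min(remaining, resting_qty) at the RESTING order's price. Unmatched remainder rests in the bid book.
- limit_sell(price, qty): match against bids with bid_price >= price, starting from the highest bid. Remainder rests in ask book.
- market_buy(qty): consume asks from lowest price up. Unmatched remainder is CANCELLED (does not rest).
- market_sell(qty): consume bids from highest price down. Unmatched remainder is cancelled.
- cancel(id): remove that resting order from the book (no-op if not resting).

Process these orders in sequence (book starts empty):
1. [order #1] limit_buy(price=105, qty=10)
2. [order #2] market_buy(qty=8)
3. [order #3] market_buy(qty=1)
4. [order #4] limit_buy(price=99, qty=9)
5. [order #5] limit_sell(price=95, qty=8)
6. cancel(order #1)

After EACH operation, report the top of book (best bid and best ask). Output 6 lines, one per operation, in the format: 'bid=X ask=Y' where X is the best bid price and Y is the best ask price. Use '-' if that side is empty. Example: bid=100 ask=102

After op 1 [order #1] limit_buy(price=105, qty=10): fills=none; bids=[#1:10@105] asks=[-]
After op 2 [order #2] market_buy(qty=8): fills=none; bids=[#1:10@105] asks=[-]
After op 3 [order #3] market_buy(qty=1): fills=none; bids=[#1:10@105] asks=[-]
After op 4 [order #4] limit_buy(price=99, qty=9): fills=none; bids=[#1:10@105 #4:9@99] asks=[-]
After op 5 [order #5] limit_sell(price=95, qty=8): fills=#1x#5:8@105; bids=[#1:2@105 #4:9@99] asks=[-]
After op 6 cancel(order #1): fills=none; bids=[#4:9@99] asks=[-]

Answer: bid=105 ask=-
bid=105 ask=-
bid=105 ask=-
bid=105 ask=-
bid=105 ask=-
bid=99 ask=-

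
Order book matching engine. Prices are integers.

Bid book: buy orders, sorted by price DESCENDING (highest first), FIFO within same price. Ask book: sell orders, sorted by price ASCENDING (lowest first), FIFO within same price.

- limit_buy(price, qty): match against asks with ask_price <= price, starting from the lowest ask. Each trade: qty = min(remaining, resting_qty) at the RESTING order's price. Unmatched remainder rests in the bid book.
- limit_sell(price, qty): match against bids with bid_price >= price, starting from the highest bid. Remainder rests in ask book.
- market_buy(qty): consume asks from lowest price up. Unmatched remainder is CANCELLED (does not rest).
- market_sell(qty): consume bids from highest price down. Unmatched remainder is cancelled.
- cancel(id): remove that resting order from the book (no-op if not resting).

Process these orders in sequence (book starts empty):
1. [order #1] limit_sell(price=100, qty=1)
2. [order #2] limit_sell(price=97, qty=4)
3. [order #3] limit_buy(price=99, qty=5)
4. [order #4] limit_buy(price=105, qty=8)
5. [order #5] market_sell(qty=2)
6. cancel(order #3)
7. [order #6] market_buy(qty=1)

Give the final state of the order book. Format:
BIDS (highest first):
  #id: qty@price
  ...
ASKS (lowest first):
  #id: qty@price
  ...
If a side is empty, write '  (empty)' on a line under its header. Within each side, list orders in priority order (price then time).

After op 1 [order #1] limit_sell(price=100, qty=1): fills=none; bids=[-] asks=[#1:1@100]
After op 2 [order #2] limit_sell(price=97, qty=4): fills=none; bids=[-] asks=[#2:4@97 #1:1@100]
After op 3 [order #3] limit_buy(price=99, qty=5): fills=#3x#2:4@97; bids=[#3:1@99] asks=[#1:1@100]
After op 4 [order #4] limit_buy(price=105, qty=8): fills=#4x#1:1@100; bids=[#4:7@105 #3:1@99] asks=[-]
After op 5 [order #5] market_sell(qty=2): fills=#4x#5:2@105; bids=[#4:5@105 #3:1@99] asks=[-]
After op 6 cancel(order #3): fills=none; bids=[#4:5@105] asks=[-]
After op 7 [order #6] market_buy(qty=1): fills=none; bids=[#4:5@105] asks=[-]

Answer: BIDS (highest first):
  #4: 5@105
ASKS (lowest first):
  (empty)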